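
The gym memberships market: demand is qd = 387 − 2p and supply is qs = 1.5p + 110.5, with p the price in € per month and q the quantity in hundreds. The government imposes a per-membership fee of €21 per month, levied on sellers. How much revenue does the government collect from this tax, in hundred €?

Without the tax, 387 − 2p = 1.5p + 110.5 gives 3.5p = 276.5, so p* = €79 and q* = 229.
With the tax collected from sellers, supply shifts: qs = 1.5(p − 21) + 110.5.
New equilibrium: buyers pay €88, sellers receive €67, q = 211. (Wedge: pb − ps = 21.)
Revenue = t · Q = 21 · 211 = €4431.

Tax revenue = €4431 hundred.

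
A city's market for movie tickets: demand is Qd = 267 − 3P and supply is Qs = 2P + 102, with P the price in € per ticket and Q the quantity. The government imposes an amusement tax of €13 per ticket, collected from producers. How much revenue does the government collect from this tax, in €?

Without the tax, 267 − 3P = 2P + 102 gives 5P = 165, so P* = €33 and Q* = 168.
With the tax collected from producers, supply shifts: Qs = 2(P − 13) + 102.
Solving gives Q = 152.4 with consumers paying €38.2 and producers receiving €25.2 (the €13 wedge).
Revenue = t · Q = 13 · 152.4 = €1981.2.

Tax revenue = €1981.2.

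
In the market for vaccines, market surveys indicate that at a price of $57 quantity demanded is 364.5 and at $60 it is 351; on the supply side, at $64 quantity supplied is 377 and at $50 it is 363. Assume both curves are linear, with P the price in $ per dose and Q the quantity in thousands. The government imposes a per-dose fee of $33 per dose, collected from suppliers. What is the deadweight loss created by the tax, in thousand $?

Deadweight loss = $445.5 thousand.

Demand slope: (351 − 364.5)/(60 − 57) = -4.5, so Qd = 621 − 4.5P.
Supply slope: (363 − 377)/(50 − 64) = 1, so Qs = P + 313.
Before the tax: set 621 − 4.5P = P + 313 → P* = $56, Q* = 369.
With the tax collected from suppliers, supply shifts: Qs = (P − 33) + 313.
New equilibrium: consumers pay $62, suppliers receive $29, Q = 342. (Wedge: Pb − Ps = 33.)
Quantity falls by |ΔQ| = |369 − 342| = 27.
DWL = ½ · t · |ΔQ| = ½ · 33 · 27 = $445.5.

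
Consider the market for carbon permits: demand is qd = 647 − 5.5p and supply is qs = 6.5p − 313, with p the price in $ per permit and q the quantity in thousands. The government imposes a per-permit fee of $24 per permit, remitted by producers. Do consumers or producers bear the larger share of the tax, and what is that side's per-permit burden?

Before the tax: set 647 − 5.5p = 6.5p − 313 → p* = $80, q* = 207.
With the tax collected from producers, supply shifts: qs = 6.5(p − 24) − 313.
New equilibrium: consumers pay $93, producers receive $69, q = 135.5. (Wedge: pb − ps = 24.)
Per-permit burden: consumers $13, producers $11.
Consumers take the larger share because demand is less price-elastic here (demand slope 5.5 vs supply slope 6.5).

Consumers bear the larger share: $13 per permit.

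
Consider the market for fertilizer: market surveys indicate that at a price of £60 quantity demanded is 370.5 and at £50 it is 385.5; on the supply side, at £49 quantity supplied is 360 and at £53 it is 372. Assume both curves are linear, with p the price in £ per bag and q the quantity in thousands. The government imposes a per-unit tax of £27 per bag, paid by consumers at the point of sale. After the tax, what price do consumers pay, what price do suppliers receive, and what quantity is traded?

Demand slope: (385.5 − 370.5)/(50 − 60) = -1.5, so qd = 460.5 − 1.5p.
Supply slope: (372 − 360)/(53 − 49) = 3, so qs = 3p + 213.
Before the tax: set 460.5 − 1.5p = 3p + 213 → p* = £55, q* = 378.
With the tax collected from consumers, demand (in seller-price terms) shifts: qd = 460.5 − 1.5(p + 27).
New equilibrium: consumers pay £73, suppliers receive £46, q = 351. (Wedge: pb − ps = 27.)
The less price-elastic side of the market bears the larger share of a per-unit tax.

Consumers pay £73; suppliers receive £46; quantity = 351.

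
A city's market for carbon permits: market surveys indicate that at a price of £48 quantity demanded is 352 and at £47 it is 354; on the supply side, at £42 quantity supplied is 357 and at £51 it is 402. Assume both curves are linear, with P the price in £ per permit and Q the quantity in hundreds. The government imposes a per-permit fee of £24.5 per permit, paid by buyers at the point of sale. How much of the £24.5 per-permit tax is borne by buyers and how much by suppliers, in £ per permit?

Buyers bear £17.5 per permit; suppliers bear £7 per permit.

Demand slope: (354 − 352)/(47 − 48) = -2, so Qd = 448 − 2P.
Supply slope: (402 − 357)/(51 − 42) = 5, so Qs = 5P + 147.
Before the tax: set 448 − 2P = 5P + 147 → P* = £43, Q* = 362.
With the tax collected from buyers, demand (in seller-price terms) shifts: Qd = 448 − 2(P + 24.5).
Solving gives Q = 327 with buyers paying £60.5 and suppliers receiving £36 (the £24.5 wedge).
Burden on buyers: £17.5; on suppliers: £7. (They sum to £24.5.)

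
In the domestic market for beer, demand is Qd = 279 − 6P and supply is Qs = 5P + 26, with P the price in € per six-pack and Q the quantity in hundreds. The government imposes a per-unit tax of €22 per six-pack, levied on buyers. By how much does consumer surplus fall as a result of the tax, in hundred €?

Consumer surplus falls by €1110 hundred.

Before the tax: set 279 − 6P = 5P + 26 → P* = €23, Q* = 141.
With the tax collected from buyers, demand (in seller-price terms) shifts: Qd = 279 − 6(P + 22).
Solving gives Q = 81 with buyers paying €33 and suppliers receiving €11 (the €22 wedge).
ΔCS is the trapezoid between Q = 81 and Q = 141 of height €10: ½ · (141 + 81) · 10 = €1110.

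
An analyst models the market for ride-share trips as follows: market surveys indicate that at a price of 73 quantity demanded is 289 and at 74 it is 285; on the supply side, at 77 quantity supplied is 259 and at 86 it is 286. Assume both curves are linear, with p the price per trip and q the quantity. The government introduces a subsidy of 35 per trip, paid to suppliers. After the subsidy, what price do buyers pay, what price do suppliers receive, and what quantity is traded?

Demand slope: (285 − 289)/(74 − 73) = -4, so qd = 581 − 4p.
Supply slope: (286 − 259)/(86 − 77) = 3, so qs = 3p + 28.
Before the subsidy: set 581 − 4p = 3p + 28 → p* = 79, q* = 265.
With a per-unit subsidy paid to suppliers, each receives p + 35 per unit sold, so supply becomes qs = 3(p + 35) + 28.
New equilibrium: buyers pay 64, suppliers receive 99, q = 325. (Wedge: pb − ps = −35.)

Buyers pay 64; suppliers receive 99; quantity = 325.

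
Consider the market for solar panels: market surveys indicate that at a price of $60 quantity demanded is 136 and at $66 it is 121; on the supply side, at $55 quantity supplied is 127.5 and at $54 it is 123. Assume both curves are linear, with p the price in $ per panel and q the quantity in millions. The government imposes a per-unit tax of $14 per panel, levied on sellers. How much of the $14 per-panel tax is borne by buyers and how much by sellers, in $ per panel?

Buyers bear $9 per panel; sellers bear $5 per panel.

Demand slope: (121 − 136)/(66 − 60) = -2.5, so qd = 286 − 2.5p.
Supply slope: (123 − 127.5)/(54 − 55) = 4.5, so qs = 4.5p − 120.
Before the tax: set 286 − 2.5p = 4.5p − 120 → p* = $58, q* = 141.
With the tax collected from sellers, supply shifts: qs = 4.5(p − 14) − 120.
Solving gives q = 118.5 with buyers paying $67 and sellers receiving $53 (the $14 wedge).
Burden on buyers: $9; on sellers: $5. (They sum to $14.)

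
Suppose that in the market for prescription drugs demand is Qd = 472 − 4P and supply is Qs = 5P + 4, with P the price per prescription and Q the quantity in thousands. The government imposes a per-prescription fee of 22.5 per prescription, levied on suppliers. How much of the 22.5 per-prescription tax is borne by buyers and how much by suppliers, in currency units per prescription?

Buyers bear 12.5 per prescription; suppliers bear 10 per prescription.

Without the tax, 472 − 4P = 5P + 4 gives 9P = 468, so P* = 52 and Q* = 264.
With the tax collected from suppliers, supply shifts: Qs = 5(P − 22.5) + 4.
Solving gives Q = 214 with buyers paying 64.5 and suppliers receiving 42 (the 22.5 wedge).
Burden on buyers: 12.5; on suppliers: 10. (They sum to 22.5.)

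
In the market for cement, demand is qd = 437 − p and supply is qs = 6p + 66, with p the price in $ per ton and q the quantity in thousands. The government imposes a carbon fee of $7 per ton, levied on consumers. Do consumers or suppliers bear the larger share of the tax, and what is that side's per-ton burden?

Before the tax: set 437 − p = 6p + 66 → p* = $53, q* = 384.
With the tax collected from consumers, demand (in seller-price terms) shifts: qd = 437 − (p + 7).
New equilibrium: consumers pay $59, suppliers receive $52, q = 378. (Wedge: pb − ps = 7.)
Per-ton burden: consumers $6, suppliers $1.
Consumers take the larger share because demand is less price-elastic here (demand slope 1 vs supply slope 6).

Consumers bear the larger share: $6 per ton.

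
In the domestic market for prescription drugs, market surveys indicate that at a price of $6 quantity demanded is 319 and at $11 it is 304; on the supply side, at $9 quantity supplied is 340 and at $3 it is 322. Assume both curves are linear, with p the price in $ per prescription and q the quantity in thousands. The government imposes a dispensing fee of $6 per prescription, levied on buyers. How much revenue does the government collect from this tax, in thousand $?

Tax revenue = $1896 thousand.

Demand slope: (304 − 319)/(11 − 6) = -3, so qd = 337 − 3p.
Supply slope: (322 − 340)/(3 − 9) = 3, so qs = 3p + 313.
Before the tax: set 337 − 3p = 3p + 313 → p* = $4, q* = 325.
With the tax collected from buyers, demand (in seller-price terms) shifts: qd = 337 − 3(p + 6).
New equilibrium: buyers pay $7, suppliers receive $1, q = 316. (Wedge: pb − ps = 6.)
Revenue = t · Q = 6 · 316 = $1896.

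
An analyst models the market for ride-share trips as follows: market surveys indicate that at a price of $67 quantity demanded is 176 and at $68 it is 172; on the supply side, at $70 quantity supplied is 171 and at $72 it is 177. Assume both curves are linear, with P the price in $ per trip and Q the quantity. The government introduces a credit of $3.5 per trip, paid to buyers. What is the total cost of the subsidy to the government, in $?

Demand slope: (172 − 176)/(68 − 67) = -4, so Qd = 444 − 4P.
Supply slope: (177 − 171)/(72 − 70) = 3, so Qs = 3P − 39.
Without the subsidy, 444 − 4P = 3P − 39 gives 7P = 483, so P* = $69 and Q* = 168.
With a per-unit subsidy paid to buyers, each effectively pays P − 3.5, so demand becomes Qd = 444 − 4(P − 3.5).
New equilibrium: buyers pay $67.5, suppliers receive $71, Q = 174. (Wedge: Pb − Ps = −3.5.)
Outlay = t · Q = 3.5 · 174 = $609.

Government outlay = $609.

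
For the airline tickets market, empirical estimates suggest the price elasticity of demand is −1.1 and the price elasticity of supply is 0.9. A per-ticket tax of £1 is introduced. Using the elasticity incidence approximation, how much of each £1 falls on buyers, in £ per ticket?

Incidence ratio: buyers' share ≈ εs / (εs + |εd|) = 0.9 / (0.9 + 1.1) = 0.45.
So buyers bear ≈ 0.45 × £1 = £0.45; producers bear £0.55.

Buyers bear ≈ £0.45 per ticket.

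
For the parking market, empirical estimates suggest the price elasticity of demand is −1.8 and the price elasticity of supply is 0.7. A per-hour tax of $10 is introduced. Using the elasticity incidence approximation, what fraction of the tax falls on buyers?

Buyers' share ≈ 0.28.

Incidence ratio: buyers' share ≈ εs / (εs + |εd|) = 0.7 / (0.7 + 1.8) = 0.28.
Supply is the less elastic side, so buyers bear the smaller share.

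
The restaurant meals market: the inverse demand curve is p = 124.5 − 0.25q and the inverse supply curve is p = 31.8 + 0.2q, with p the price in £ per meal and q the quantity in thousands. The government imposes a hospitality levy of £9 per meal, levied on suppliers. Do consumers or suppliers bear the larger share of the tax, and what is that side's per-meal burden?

Rewrite in direct form: qd = 498 − 4p and qs = 5p − 159.
Before the tax: set 498 − 4p = 5p − 159 → p* = £73, q* = 206.
With the tax collected from suppliers, supply shifts: qs = 5(p − 9) − 159.
New equilibrium: consumers pay £78, suppliers receive £69, q = 186. (Wedge: pb − ps = 9.)
Per-meal burden: consumers £5, suppliers £4.
Consumers take the larger share because demand is less price-elastic here (demand slope 4 vs supply slope 5).
The less price-elastic side of the market bears the larger share of a per-unit tax.

Consumers bear the larger share: £5 per meal.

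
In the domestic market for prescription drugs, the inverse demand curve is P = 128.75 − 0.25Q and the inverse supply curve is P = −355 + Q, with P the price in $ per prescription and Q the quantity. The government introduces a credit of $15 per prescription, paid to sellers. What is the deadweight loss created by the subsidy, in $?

Inverting to Q(P) form: Qd = 515 − 4P; Qs = P + 355.
Without the subsidy, 515 − 4P = P + 355 gives 5P = 160, so P* = $32 and Q* = 387.
With a per-unit subsidy paid to sellers, each receives P + 15 per unit sold, so supply becomes Qs = (P + 15) + 355.
New equilibrium: consumers pay $29, sellers receive $44, Q = 399. (Wedge: Pb − Ps = −15.)
Quantity rises by |ΔQ| = |387 − 399| = 12.
DWL = ½ · t · |ΔQ| = ½ · 15 · 12 = $90.

Deadweight loss = $90.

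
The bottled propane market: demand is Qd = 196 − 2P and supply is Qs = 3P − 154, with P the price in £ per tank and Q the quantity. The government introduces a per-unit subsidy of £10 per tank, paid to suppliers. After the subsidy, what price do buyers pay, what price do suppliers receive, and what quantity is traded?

Buyers pay £64; suppliers receive £74; quantity = 68.

Before the subsidy: set 196 − 2P = 3P − 154 → P* = £70, Q* = 56.
With a per-unit subsidy paid to suppliers, each receives P + 10 per unit sold, so supply becomes Qs = 3(P + 10) − 154.
Solving gives Q = 68 with buyers paying £64 and suppliers receiving £74 (the £10 wedge).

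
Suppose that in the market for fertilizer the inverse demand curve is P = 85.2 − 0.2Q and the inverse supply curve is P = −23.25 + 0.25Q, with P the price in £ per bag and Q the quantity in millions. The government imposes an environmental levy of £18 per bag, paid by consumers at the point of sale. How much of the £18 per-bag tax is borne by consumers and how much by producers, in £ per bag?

Consumers bear £8 per bag; producers bear £10 per bag.

Inverting to Q(P) form: Qd = 426 − 5P; Qs = 4P + 93.
Before the tax: set 426 − 5P = 4P + 93 → P* = £37, Q* = 241.
With the tax collected from consumers, demand (in seller-price terms) shifts: Qd = 426 − 5(P + 18).
New equilibrium: consumers pay £45, producers receive £27, Q = 201. (Wedge: Pb − Ps = 18.)
Burden on consumers: £8; on producers: £10. (They sum to £18.)
The less price-elastic side of the market bears the larger share of a per-unit tax.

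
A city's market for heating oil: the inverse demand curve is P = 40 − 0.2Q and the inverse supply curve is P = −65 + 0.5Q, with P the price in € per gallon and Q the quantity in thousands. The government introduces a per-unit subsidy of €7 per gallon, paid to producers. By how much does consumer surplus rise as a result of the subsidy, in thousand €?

Consumer surplus rises by €310 thousand.

Rewrite in direct form: Qd = 200 − 5P and Qs = 2P + 130.
Without the subsidy, 200 − 5P = 2P + 130 gives 7P = 70, so P* = €10 and Q* = 150.
With a per-unit subsidy paid to producers, each receives P + 7 per unit sold, so supply becomes Qs = 2(P + 7) + 130.
Solving gives Q = 160 with buyers paying €8 and producers receiving €15 (the €7 wedge).
ΔCS is the trapezoid between Q = 160 and Q = 150 of height €2: ½ · (150 + 160) · 2 = €310.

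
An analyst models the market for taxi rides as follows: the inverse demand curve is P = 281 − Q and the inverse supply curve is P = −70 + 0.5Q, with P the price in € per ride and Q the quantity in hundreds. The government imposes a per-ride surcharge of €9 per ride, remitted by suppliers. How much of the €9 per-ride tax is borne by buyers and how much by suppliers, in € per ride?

Buyers bear €6 per ride; suppliers bear €3 per ride.

Rewrite in direct form: Qd = 281 − P and Qs = 2P + 140.
Before the tax: set 281 − P = 2P + 140 → P* = €47, Q* = 234.
With the tax collected from suppliers, supply shifts: Qs = 2(P − 9) + 140.
Solving gives Q = 228 with buyers paying €53 and suppliers receiving €44 (the €9 wedge).
Burden on buyers: €6; on suppliers: €3. (They sum to €9.)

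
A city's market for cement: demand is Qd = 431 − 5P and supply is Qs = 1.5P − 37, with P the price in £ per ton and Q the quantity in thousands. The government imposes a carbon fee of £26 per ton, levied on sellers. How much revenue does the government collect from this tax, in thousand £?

Without the tax, 431 − 5P = 1.5P − 37 gives 6.5P = 468, so P* = £72 and Q* = 71.
With the tax collected from sellers, supply shifts: Qs = 1.5(P − 26) − 37.
New equilibrium: buyers pay £78, sellers receive £52, Q = 41. (Wedge: Pb − Ps = 26.)
Revenue = t · Q = 26 · 41 = £1066.

Tax revenue = £1066 thousand.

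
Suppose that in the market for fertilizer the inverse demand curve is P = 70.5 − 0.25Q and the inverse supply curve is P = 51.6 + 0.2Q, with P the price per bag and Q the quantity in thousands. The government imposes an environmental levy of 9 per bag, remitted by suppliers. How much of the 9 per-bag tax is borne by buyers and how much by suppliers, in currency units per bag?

Rewrite in direct form: Qd = 282 − 4P and Qs = 5P − 258.
Without the tax, 282 − 4P = 5P − 258 gives 9P = 540, so P* = 60 and Q* = 42.
With the tax collected from suppliers, supply shifts: Qs = 5(P − 9) − 258.
Solving gives Q = 22 with buyers paying 65 and suppliers receiving 56 (the 9 wedge).
Burden on buyers: 5; on suppliers: 4. (They sum to 9.)
The less price-elastic side of the market bears the larger share of a per-unit tax.

Buyers bear 5 per bag; suppliers bear 4 per bag.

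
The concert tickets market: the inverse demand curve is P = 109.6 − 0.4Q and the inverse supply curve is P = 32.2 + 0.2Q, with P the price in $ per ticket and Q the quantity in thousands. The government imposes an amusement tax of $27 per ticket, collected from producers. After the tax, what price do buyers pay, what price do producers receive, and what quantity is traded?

Buyers pay $76; producers receive $49; quantity = 84.

Rewrite in direct form: Qd = 274 − 2.5P and Qs = 5P − 161.
Without the tax, 274 − 2.5P = 5P − 161 gives 7.5P = 435, so P* = $58 and Q* = 129.
With the tax collected from producers, supply shifts: Qs = 5(P − 27) − 161.
New equilibrium: buyers pay $76, producers receive $49, Q = 84. (Wedge: Pb − Ps = 27.)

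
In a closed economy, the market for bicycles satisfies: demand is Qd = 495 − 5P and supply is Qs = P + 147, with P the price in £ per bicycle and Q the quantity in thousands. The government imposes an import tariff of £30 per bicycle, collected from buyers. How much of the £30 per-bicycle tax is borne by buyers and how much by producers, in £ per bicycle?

Without the tax, 495 − 5P = P + 147 gives 6P = 348, so P* = £58 and Q* = 205.
With the tax collected from buyers, demand (in seller-price terms) shifts: Qd = 495 − 5(P + 30).
New equilibrium: buyers pay £63, producers receive £33, Q = 180. (Wedge: Pb − Ps = 30.)
Burden on buyers: £5; on producers: £25. (They sum to £30.)

Buyers bear £5 per bicycle; producers bear £25 per bicycle.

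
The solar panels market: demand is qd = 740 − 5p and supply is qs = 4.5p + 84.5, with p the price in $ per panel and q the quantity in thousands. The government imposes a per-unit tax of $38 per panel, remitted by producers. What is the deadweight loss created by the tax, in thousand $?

Before the tax: set 740 − 5p = 4.5p + 84.5 → p* = $69, q* = 395.
With the tax collected from producers, supply shifts: qs = 4.5(p − 38) + 84.5.
Solving gives q = 305 with consumers paying $87 and producers receiving $49 (the $38 wedge).
Quantity falls by |ΔQ| = |395 − 305| = 90.
DWL = ½ · t · |ΔQ| = ½ · 38 · 90 = $1710.

Deadweight loss = $1710 thousand.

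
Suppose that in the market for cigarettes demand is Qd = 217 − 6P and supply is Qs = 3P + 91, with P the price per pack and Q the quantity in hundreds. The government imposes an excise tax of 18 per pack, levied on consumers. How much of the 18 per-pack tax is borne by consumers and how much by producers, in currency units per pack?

Before the tax: set 217 − 6P = 3P + 91 → P* = 14, Q* = 133.
With the tax collected from consumers, demand (in seller-price terms) shifts: Qd = 217 − 6(P + 18).
Solving gives Q = 97 with consumers paying 20 and producers receiving 2 (the 18 wedge).
Burden on consumers: 6; on producers: 12. (They sum to 18.)
The less price-elastic side of the market bears the larger share of a per-unit tax.

Consumers bear 6 per pack; producers bear 12 per pack.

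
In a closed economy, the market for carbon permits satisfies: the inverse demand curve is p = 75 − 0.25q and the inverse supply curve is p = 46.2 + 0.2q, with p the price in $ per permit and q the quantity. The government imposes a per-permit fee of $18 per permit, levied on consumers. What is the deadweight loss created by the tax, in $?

Deadweight loss = $360.

Inverting to q(p) form: qd = 300 − 4p; qs = 5p − 231.
Without the tax, 300 − 4p = 5p − 231 gives 9p = 531, so p* = $59 and q* = 64.
With the tax collected from consumers, demand (in seller-price terms) shifts: qd = 300 − 4(p + 18).
New equilibrium: consumers pay $69, suppliers receive $51, q = 24. (Wedge: pb − ps = 18.)
Quantity falls by |ΔQ| = |64 − 24| = 40.
DWL = ½ · t · |ΔQ| = ½ · 18 · 40 = $360.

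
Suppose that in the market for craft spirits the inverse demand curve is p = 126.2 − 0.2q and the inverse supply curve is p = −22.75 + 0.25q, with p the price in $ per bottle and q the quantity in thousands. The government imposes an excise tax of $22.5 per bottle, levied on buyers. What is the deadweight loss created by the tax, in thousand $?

Inverting to q(p) form: qd = 631 − 5p; qs = 4p + 91.
Without the tax, 631 − 5p = 4p + 91 gives 9p = 540, so p* = $60 and q* = 331.
With the tax collected from buyers, demand (in seller-price terms) shifts: qd = 631 − 5(p + 22.5).
New equilibrium: buyers pay $70, suppliers receive $47.5, q = 281. (Wedge: pb − ps = 22.5.)
Quantity falls by |ΔQ| = |331 − 281| = 50.
DWL = ½ · t · |ΔQ| = ½ · 22.5 · 50 = $562.5.

Deadweight loss = $562.5 thousand.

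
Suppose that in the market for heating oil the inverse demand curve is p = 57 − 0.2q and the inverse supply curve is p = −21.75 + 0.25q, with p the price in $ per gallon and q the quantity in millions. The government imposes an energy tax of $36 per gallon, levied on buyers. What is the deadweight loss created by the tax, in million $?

Rewrite in direct form: qd = 285 − 5p and qs = 4p + 87.
Before the tax: set 285 − 5p = 4p + 87 → p* = $22, q* = 175.
With the tax collected from buyers, demand (in seller-price terms) shifts: qd = 285 − 5(p + 36).
Solving gives q = 95 with buyers paying $38 and sellers receiving $2 (the $36 wedge).
Quantity falls by |ΔQ| = |175 − 95| = 80.
DWL = ½ · t · |ΔQ| = ½ · 36 · 80 = $1440.

Deadweight loss = $1440 million.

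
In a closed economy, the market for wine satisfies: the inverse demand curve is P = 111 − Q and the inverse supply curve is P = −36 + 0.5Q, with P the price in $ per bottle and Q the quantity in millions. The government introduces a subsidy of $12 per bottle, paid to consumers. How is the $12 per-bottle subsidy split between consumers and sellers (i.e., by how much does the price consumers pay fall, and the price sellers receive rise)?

Consumers gain $8 per bottle; sellers gain $4 per bottle.

Inverting to Q(P) form: Qd = 111 − P; Qs = 2P + 72.
Before the subsidy: set 111 − P = 2P + 72 → P* = $13, Q* = 98.
With a per-unit subsidy paid to consumers, each effectively pays P − 12, so demand becomes Qd = 111 − (P − 12).
New equilibrium: consumers pay $5, sellers receive $17, Q = 106. (Wedge: Pb − Ps = −12.)
Gain to consumers: $8; to sellers: $4. (They sum to $12.)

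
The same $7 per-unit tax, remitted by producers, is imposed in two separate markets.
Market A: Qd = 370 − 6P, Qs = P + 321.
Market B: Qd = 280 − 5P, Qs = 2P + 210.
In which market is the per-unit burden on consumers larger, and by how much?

Market B, by $1.

Market A: pre-tax P* = $7, Q* = 328; post-tax Q = 322; per-unit burden on consumers = $1.
Market B: pre-tax P* = $10, Q* = 230; post-tax Q = 220; per-unit burden on consumers = $2.
Difference: $1 vs $2 → market B is larger by $1.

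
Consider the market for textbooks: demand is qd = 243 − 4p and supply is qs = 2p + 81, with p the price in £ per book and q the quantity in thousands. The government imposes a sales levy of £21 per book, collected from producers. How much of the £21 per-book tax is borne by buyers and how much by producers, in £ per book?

Buyers bear £7 per book; producers bear £14 per book.

Without the tax, 243 − 4p = 2p + 81 gives 6p = 162, so p* = £27 and q* = 135.
With the tax collected from producers, supply shifts: qs = 2(p − 21) + 81.
Solving gives q = 107 with buyers paying £34 and producers receiving £13 (the £21 wedge).
Burden on buyers: £7; on producers: £14. (They sum to £21.)
The less price-elastic side of the market bears the larger share of a per-unit tax.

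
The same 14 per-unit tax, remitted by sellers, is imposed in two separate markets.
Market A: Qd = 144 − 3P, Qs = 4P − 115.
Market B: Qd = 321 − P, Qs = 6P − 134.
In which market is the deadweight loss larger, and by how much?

Market A: pre-tax P* = 37, Q* = 33; post-tax Q = 9; deadweight loss = 168.
Market B: pre-tax P* = 65, Q* = 256; post-tax Q = 244; deadweight loss = 84.
Difference: 168 vs 84 → market A is larger by 84.

Market A, by 84.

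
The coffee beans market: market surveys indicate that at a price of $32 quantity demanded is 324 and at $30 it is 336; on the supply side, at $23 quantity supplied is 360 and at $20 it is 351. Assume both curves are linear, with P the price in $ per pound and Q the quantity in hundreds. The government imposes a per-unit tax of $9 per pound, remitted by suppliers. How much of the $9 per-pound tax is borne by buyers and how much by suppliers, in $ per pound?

Buyers bear $3 per pound; suppliers bear $6 per pound.

Demand slope: (336 − 324)/(30 − 32) = -6, so Qd = 516 − 6P.
Supply slope: (351 − 360)/(20 − 23) = 3, so Qs = 3P + 291.
Before the tax: set 516 − 6P = 3P + 291 → P* = $25, Q* = 366.
With the tax collected from suppliers, supply shifts: Qs = 3(P − 9) + 291.
New equilibrium: buyers pay $28, suppliers receive $19, Q = 348. (Wedge: Pb − Ps = 9.)
Burden on buyers: $3; on suppliers: $6. (They sum to $9.)
The less price-elastic side of the market bears the larger share of a per-unit tax.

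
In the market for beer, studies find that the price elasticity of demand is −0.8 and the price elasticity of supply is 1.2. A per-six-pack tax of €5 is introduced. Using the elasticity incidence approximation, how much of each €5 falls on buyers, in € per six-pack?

Incidence ratio: buyers' share ≈ εs / (εs + |εd|) = 1.2 / (1.2 + 0.8) = 0.6.
So buyers bear ≈ 0.6 × €5 = €3; producers bear €2.

Buyers bear ≈ €3 per six-pack.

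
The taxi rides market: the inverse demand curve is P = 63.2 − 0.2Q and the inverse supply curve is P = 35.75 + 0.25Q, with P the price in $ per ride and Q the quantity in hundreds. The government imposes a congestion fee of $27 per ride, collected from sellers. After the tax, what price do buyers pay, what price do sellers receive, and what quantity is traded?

Rewrite in direct form: Qd = 316 − 5P and Qs = 4P − 143.
Before the tax: set 316 − 5P = 4P − 143 → P* = $51, Q* = 61.
With the tax collected from sellers, supply shifts: Qs = 4(P − 27) − 143.
New equilibrium: buyers pay $63, sellers receive $36, Q = 1. (Wedge: Pb − Ps = 27.)
The less price-elastic side of the market bears the larger share of a per-unit tax.

Buyers pay $63; sellers receive $36; quantity = 1.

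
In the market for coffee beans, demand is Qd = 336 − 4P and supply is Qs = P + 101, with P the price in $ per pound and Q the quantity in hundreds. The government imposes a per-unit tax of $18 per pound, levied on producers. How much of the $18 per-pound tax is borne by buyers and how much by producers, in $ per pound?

Buyers bear $3.6 per pound; producers bear $14.4 per pound.

Without the tax, 336 − 4P = P + 101 gives 5P = 235, so P* = $47 and Q* = 148.
With the tax collected from producers, supply shifts: Qs = (P − 18) + 101.
New equilibrium: buyers pay $50.6, producers receive $32.6, Q = 133.6. (Wedge: Pb − Ps = 18.)
Burden on buyers: $3.6; on producers: $14.4. (They sum to $18.)
The less price-elastic side of the market bears the larger share of a per-unit tax.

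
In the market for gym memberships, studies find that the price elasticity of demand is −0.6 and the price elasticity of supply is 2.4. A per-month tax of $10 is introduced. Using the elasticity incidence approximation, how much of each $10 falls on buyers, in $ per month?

Incidence ratio: buyers' share ≈ εs / (εs + |εd|) = 2.4 / (2.4 + 0.6) = 0.8.
So buyers bear ≈ 0.8 × $10 = $8; suppliers bear $2.

Buyers bear ≈ $8 per month.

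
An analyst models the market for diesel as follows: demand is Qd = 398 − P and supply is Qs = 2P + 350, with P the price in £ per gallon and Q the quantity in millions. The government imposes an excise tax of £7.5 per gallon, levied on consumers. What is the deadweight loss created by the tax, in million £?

Before the tax: set 398 − P = 2P + 350 → P* = £16, Q* = 382.
With the tax collected from consumers, demand (in seller-price terms) shifts: Qd = 398 − (P + 7.5).
Solving gives Q = 377 with consumers paying £21 and suppliers receiving £13.5 (the £7.5 wedge).
Quantity falls by |ΔQ| = |382 − 377| = 5.
DWL = ½ · t · |ΔQ| = ½ · 7.5 · 5 = £18.75.

Deadweight loss = £18.75 million.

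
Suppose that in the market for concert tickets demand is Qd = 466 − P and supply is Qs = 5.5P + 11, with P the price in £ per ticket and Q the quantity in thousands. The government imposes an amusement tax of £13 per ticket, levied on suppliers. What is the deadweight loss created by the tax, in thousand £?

Without the tax, 466 − P = 5.5P + 11 gives 6.5P = 455, so P* = £70 and Q* = 396.
With the tax collected from suppliers, supply shifts: Qs = 5.5(P − 13) + 11.
New equilibrium: consumers pay £81, suppliers receive £68, Q = 385. (Wedge: Pb − Ps = 13.)
Quantity falls by |ΔQ| = |396 − 385| = 11.
DWL = ½ · t · |ΔQ| = ½ · 13 · 11 = £71.5.

Deadweight loss = £71.5 thousand.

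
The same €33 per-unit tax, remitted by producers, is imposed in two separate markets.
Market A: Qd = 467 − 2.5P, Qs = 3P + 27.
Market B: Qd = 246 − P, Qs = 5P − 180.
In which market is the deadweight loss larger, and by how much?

Market A, by €288.75.

Market A: pre-tax P* = €80, Q* = 267; post-tax Q = 222; deadweight loss = €742.5.
Market B: pre-tax P* = €71, Q* = 175; post-tax Q = 147.5; deadweight loss = €453.75.
Difference: €742.5 vs €453.75 → market A is larger by €288.75.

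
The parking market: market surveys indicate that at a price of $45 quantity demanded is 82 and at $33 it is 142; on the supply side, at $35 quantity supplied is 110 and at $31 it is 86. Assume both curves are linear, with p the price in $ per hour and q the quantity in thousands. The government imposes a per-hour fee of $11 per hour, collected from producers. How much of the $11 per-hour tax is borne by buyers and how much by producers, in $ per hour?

Buyers bear $6 per hour; producers bear $5 per hour.

Demand slope: (142 − 82)/(33 − 45) = -5, so qd = 307 − 5p.
Supply slope: (86 − 110)/(31 − 35) = 6, so qs = 6p − 100.
Before the tax: set 307 − 5p = 6p − 100 → p* = $37, q* = 122.
With the tax collected from producers, supply shifts: qs = 6(p − 11) − 100.
Solving gives q = 92 with buyers paying $43 and producers receiving $32 (the $11 wedge).
Burden on buyers: $6; on producers: $5. (They sum to $11.)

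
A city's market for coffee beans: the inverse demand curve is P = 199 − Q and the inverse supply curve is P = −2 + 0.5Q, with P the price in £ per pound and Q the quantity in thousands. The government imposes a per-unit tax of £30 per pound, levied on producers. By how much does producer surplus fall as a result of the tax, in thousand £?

Producer surplus falls by £1240 thousand.

Rewrite in direct form: Qd = 199 − P and Qs = 2P + 4.
Without the tax, 199 − P = 2P + 4 gives 3P = 195, so P* = £65 and Q* = 134.
With the tax collected from producers, supply shifts: Qs = 2(P − 30) + 4.
New equilibrium: consumers pay £85, producers receive £55, Q = 114. (Wedge: Pb − Ps = 30.)
ΔPS is the trapezoid between Q = 114 and Q = 134 of height £10: ½ · (134 + 114) · 10 = £1240.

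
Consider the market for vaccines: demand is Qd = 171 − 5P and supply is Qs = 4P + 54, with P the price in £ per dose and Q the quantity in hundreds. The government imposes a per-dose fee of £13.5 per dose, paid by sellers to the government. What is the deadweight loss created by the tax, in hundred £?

Deadweight loss = £202.5 hundred.

Without the tax, 171 − 5P = 4P + 54 gives 9P = 117, so P* = £13 and Q* = 106.
With the tax collected from sellers, supply shifts: Qs = 4(P − 13.5) + 54.
New equilibrium: buyers pay £19, sellers receive £5.5, Q = 76. (Wedge: Pb − Ps = 13.5.)
Quantity falls by |ΔQ| = |106 − 76| = 30.
DWL = ½ · t · |ΔQ| = ½ · 13.5 · 30 = £202.5.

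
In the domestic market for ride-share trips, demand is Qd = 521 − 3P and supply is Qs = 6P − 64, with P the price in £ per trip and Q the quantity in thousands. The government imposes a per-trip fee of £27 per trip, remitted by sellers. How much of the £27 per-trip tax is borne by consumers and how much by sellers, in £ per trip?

Without the tax, 521 − 3P = 6P − 64 gives 9P = 585, so P* = £65 and Q* = 326.
With the tax collected from sellers, supply shifts: Qs = 6(P − 27) − 64.
Solving gives Q = 272 with consumers paying £83 and sellers receiving £56 (the £27 wedge).
Burden on consumers: £18; on sellers: £9. (They sum to £27.)
The less price-elastic side of the market bears the larger share of a per-unit tax.

Consumers bear £18 per trip; sellers bear £9 per trip.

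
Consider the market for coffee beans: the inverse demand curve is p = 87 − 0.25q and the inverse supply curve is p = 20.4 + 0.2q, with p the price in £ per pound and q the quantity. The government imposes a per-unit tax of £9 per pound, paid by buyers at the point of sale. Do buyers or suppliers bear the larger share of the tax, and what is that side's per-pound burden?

Buyers bear the larger share: £5 per pound.

Rewrite in direct form: qd = 348 − 4p and qs = 5p − 102.
Without the tax, 348 − 4p = 5p − 102 gives 9p = 450, so p* = £50 and q* = 148.
With the tax collected from buyers, demand (in seller-price terms) shifts: qd = 348 − 4(p + 9).
Solving gives q = 128 with buyers paying £55 and suppliers receiving £46 (the £9 wedge).
Per-pound burden: buyers £5, suppliers £4.
Buyers take the larger share because demand is less price-elastic here (demand slope 4 vs supply slope 5).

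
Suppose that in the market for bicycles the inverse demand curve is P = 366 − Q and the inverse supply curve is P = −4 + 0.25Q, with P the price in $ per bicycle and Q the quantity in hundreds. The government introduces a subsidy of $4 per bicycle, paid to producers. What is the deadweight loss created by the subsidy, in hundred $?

Deadweight loss = $6.4 hundred.

Rewrite in direct form: Qd = 366 − P and Qs = 4P + 16.
Before the subsidy: set 366 − P = 4P + 16 → P* = $70, Q* = 296.
With a per-unit subsidy paid to producers, each receives P + 4 per unit sold, so supply becomes Qs = 4(P + 4) + 16.
Solving gives Q = 299.2 with consumers paying $66.8 and producers receiving $70.8 (the $4 wedge).
Quantity rises by |ΔQ| = |296 − 299.2| = 3.2.
DWL = ½ · t · |ΔQ| = ½ · 4 · 3.2 = $6.4.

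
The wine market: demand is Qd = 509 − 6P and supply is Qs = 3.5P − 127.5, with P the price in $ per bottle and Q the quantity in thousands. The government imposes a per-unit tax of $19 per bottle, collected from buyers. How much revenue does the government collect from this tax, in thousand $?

Without the tax, 509 − 6P = 3.5P − 127.5 gives 9.5P = 636.5, so P* = $67 and Q* = 107.
With the tax collected from buyers, demand (in seller-price terms) shifts: Qd = 509 − 6(P + 19).
New equilibrium: buyers pay $74, producers receive $55, Q = 65. (Wedge: Pb − Ps = 19.)
Revenue = t · Q = 19 · 65 = $1235.

Tax revenue = $1235 thousand.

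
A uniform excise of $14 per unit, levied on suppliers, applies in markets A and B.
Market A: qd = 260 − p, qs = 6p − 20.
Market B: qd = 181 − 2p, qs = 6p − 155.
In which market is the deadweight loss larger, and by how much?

Market A: pre-tax p* = $40, q* = 220; post-tax q = 208; deadweight loss = $84.
Market B: pre-tax p* = $42, q* = 97; post-tax q = 76; deadweight loss = $147.
Difference: $84 vs $147 → market B is larger by $63.

Market B, by $63.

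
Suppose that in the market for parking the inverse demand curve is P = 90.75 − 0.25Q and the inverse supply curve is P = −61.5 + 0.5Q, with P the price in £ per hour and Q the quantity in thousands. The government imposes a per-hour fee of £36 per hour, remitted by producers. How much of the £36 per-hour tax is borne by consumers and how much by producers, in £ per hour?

Consumers bear £12 per hour; producers bear £24 per hour.

Inverting to Q(P) form: Qd = 363 − 4P; Qs = 2P + 123.
Without the tax, 363 − 4P = 2P + 123 gives 6P = 240, so P* = £40 and Q* = 203.
With the tax collected from producers, supply shifts: Qs = 2(P − 36) + 123.
New equilibrium: consumers pay £52, producers receive £16, Q = 155. (Wedge: Pb − Ps = 36.)
Burden on consumers: £12; on producers: £24. (They sum to £36.)
The less price-elastic side of the market bears the larger share of a per-unit tax.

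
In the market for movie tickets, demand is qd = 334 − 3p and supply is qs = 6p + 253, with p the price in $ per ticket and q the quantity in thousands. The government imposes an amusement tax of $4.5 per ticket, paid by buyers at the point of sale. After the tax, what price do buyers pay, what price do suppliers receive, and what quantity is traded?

Before the tax: set 334 − 3p = 6p + 253 → p* = $9, q* = 307.
With the tax collected from buyers, demand (in seller-price terms) shifts: qd = 334 − 3(p + 4.5).
New equilibrium: buyers pay $12, suppliers receive $7.5, q = 298. (Wedge: pb − ps = 4.5.)
The less price-elastic side of the market bears the larger share of a per-unit tax.

Buyers pay $12; suppliers receive $7.5; quantity = 298.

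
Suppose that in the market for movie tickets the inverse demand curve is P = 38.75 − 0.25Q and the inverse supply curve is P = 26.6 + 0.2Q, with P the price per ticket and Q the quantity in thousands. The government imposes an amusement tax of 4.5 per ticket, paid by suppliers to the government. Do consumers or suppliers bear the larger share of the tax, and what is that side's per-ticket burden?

Consumers bear the larger share: 2.5 per ticket.

Inverting to Q(P) form: Qd = 155 − 4P; Qs = 5P − 133.
Before the tax: set 155 − 4P = 5P − 133 → P* = 32, Q* = 27.
With the tax collected from suppliers, supply shifts: Qs = 5(P − 4.5) − 133.
New equilibrium: consumers pay 34.5, suppliers receive 30, Q = 17. (Wedge: Pb − Ps = 4.5.)
Per-ticket burden: consumers 2.5, suppliers 2.
Consumers take the larger share because demand is less price-elastic here (demand slope 4 vs supply slope 5).
The less price-elastic side of the market bears the larger share of a per-unit tax.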